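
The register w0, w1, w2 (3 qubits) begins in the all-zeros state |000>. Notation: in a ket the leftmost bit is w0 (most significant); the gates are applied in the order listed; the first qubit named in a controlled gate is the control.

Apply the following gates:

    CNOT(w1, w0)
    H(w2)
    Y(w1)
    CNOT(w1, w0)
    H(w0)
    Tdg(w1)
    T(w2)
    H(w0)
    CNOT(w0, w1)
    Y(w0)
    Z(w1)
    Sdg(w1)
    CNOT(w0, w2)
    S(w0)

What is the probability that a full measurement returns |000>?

Outcome |000> occurs with probability 1/2.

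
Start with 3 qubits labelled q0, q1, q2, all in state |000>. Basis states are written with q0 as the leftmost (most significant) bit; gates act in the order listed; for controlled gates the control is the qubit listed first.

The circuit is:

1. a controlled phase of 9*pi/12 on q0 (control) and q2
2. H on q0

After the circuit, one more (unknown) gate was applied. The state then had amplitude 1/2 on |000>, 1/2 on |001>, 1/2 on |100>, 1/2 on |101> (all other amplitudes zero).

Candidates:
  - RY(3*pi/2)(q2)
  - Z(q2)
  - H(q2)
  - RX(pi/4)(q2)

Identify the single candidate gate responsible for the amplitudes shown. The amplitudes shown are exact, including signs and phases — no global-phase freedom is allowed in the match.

The applied gate was H(q2).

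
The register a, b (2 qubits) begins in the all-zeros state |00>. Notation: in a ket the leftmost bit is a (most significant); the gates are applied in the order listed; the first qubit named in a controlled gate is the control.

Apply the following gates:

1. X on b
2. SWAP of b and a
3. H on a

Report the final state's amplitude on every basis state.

The resulting statevector has amplitude sqrt(2)/2 on |00>, 0 on |01>, -sqrt(2)/2 on |10>, 0 on |11>.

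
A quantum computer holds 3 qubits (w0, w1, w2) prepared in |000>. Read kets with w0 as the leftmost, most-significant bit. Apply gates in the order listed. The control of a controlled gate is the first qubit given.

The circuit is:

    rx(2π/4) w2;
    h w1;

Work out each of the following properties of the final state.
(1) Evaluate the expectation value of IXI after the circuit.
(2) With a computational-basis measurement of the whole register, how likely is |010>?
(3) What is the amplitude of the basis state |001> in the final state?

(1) The expectation value of IXI is 1.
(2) The probability of measuring |010> is 1/4.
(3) The amplitude on |001> is -I/2.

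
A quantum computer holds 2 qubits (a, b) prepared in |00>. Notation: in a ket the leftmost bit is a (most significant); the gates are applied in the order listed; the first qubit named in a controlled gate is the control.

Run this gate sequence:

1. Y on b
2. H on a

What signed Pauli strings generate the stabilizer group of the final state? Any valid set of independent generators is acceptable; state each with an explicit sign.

One valid set of independent stabilizer generators is +XI, -IZ (any independent generating set of the same group is equally correct).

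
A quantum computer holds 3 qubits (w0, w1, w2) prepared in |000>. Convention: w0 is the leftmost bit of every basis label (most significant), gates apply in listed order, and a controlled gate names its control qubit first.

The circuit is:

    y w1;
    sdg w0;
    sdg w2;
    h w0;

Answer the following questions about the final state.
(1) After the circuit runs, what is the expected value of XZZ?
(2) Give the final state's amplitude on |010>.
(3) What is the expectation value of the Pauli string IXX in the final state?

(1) The observable XZZ averages to -1.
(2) The final state's coefficient on |010> equals sqrt(2)*I/2.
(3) The observable IXX averages to 0.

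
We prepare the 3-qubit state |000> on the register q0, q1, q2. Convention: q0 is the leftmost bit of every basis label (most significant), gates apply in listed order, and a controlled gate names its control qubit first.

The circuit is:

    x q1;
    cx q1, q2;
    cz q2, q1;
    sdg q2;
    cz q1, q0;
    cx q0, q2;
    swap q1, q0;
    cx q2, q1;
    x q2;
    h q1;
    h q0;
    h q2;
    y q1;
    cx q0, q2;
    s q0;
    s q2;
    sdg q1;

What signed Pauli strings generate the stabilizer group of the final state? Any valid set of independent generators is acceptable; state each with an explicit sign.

The stabilizer group can be generated by -YII, -IYI, +IIY, among other valid generating sets.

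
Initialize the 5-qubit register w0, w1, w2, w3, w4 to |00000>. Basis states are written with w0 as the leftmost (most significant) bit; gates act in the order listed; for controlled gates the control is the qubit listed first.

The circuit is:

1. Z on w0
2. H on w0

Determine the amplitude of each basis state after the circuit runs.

After the circuit, the state carries amplitude sqrt(2)/2 on |00000>, sqrt(2)/2 on |10000>, and 0 on every other basis state.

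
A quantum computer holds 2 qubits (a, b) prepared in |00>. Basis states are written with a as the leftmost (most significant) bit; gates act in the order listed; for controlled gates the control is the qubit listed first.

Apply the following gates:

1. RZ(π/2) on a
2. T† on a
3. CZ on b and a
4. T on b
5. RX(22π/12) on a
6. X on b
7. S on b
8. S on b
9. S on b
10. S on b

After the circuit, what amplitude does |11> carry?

|11> carries amplitude (-sqrt(6) + sqrt(2))*exp(I*pi/4)/4 in the final state. Key observation: the block from step 7 through step 10 cancels to the identity and can be dropped.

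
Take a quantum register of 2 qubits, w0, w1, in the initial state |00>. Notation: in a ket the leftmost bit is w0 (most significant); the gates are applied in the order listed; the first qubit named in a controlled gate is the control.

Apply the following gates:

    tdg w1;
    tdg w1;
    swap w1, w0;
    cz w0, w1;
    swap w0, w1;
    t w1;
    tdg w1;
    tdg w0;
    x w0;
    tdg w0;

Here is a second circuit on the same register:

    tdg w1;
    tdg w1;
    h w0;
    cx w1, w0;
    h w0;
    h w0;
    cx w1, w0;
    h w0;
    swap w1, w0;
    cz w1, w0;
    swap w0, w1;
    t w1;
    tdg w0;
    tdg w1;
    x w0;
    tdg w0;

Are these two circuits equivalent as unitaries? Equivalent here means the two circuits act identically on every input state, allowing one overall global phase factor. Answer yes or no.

Yes: on every input state the two circuits agree up to one overall phase factor.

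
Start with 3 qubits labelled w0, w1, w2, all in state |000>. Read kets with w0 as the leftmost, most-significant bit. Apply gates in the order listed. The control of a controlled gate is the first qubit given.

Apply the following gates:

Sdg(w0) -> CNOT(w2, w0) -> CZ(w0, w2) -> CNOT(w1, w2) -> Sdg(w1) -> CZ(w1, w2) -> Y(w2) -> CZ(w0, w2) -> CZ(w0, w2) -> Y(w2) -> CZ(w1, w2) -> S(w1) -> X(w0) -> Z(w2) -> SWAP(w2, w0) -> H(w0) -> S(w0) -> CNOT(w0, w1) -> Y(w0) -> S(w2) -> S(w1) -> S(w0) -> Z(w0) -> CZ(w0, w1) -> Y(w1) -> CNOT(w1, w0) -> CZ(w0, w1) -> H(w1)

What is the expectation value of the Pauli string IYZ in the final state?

In the final state, IYZ has expectation 1. Key observation: the block from step 5 through step 12 cancels to the identity and can be dropped.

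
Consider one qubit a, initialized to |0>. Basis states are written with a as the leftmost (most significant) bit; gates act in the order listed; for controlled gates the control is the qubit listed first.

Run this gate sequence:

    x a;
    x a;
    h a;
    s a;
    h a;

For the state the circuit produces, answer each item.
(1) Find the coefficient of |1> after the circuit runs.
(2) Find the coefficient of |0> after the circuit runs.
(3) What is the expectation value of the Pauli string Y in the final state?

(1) The amplitude on |1> is 1/2 - I/2.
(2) The final state's coefficient on |0> equals 1/2 + I/2.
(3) The expectation value of Y is -1.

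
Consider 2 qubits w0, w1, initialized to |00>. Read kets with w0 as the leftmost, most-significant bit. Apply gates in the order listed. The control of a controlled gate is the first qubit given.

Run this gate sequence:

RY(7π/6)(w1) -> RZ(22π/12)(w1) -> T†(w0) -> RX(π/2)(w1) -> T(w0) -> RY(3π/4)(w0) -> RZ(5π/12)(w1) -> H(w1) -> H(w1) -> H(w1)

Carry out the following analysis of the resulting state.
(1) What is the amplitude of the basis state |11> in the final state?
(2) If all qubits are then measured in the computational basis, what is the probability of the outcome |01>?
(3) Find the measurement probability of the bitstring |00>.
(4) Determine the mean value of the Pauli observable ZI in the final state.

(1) |11> carries amplitude -sqrt(6)*sqrt(sqrt(2)/4 + 1/2)*exp(7*I*pi/8)/8 + sqrt(2)*I*sqrt(sqrt(2)/4 + 1/2)*exp(-17*I*pi/24)/8 + sqrt(2)*sqrt(sqrt(2)/4 + 1/2)*exp(7*I*pi/8)/8 - sqrt(2)*sqrt(sqrt(2)/4 + 1/2)*exp(-7*I*pi/8)/8 - sqrt(2)*I*sqrt(sqrt(2)/4 + 1/2)*exp(17*I*pi/24)/8 - sqrt(6)*sqrt(sqrt(2)/4 + 1/2)*exp(-7*I*pi/8)/8 - sqrt(6)*I*sqrt(sqrt(2)/4 + 1/2)*exp(-17*I*pi/24)/8 - sqrt(6)*I*sqrt(sqrt(2)/4 + 1/2)*exp(17*I*pi/24)/8 in the final state. Key observation: the block from step 8 through step 9 cancels to the identity and can be dropped.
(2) The probability of measuring |01> is -sqrt(3)/64 + sqrt(2)/64 + sqrt(6)/64 + 7/64.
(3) A full measurement returns |00> with probability -17*sqrt(2)/64 - sqrt(6)/64 + sqrt(3)/64 + 25/64.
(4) The expectation value of ZI is -sqrt(2)/2.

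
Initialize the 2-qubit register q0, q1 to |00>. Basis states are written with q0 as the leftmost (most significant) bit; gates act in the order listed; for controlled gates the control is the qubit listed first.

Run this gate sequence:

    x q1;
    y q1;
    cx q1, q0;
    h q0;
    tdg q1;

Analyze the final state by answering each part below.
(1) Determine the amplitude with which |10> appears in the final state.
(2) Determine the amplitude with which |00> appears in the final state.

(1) The final state's coefficient on |10> equals -sqrt(2)*I/2.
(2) The final state's coefficient on |00> equals -sqrt(2)*I/2.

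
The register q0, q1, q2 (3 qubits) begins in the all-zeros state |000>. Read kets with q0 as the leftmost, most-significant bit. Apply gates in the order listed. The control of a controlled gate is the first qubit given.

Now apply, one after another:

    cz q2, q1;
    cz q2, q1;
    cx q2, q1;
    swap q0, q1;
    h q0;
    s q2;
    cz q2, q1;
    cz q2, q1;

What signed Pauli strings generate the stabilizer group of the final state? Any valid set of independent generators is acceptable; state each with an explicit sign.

The stabilizer group can be generated by +XII, +IZI, +IIZ, among other valid generating sets.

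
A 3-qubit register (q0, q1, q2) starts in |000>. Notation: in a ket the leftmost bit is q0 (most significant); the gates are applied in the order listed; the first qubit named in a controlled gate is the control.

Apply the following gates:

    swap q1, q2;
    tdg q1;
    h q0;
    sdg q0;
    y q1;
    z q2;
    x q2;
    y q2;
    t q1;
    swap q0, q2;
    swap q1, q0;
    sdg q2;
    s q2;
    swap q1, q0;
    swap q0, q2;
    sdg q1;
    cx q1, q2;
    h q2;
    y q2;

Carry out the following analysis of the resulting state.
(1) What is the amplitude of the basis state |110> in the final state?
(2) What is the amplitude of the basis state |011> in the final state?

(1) The final state's coefficient on |110> equals -exp(3*I*pi/4)/2. Key observation: steps 10-15 multiply out to the identity, so the circuit reduces to the remaining gates.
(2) The final state's coefficient on |011> equals exp(I*pi/4)/2.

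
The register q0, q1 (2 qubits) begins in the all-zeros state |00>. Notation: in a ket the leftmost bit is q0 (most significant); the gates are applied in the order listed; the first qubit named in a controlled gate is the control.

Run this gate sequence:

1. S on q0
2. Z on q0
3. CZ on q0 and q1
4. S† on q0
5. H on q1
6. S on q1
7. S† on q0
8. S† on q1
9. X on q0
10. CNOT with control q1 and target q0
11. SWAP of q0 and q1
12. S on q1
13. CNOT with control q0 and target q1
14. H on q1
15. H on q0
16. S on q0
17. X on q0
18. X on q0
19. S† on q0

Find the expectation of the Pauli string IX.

The observable IX averages to -1. Key observation: the block from step 16 through step 19 cancels to the identity and can be dropped.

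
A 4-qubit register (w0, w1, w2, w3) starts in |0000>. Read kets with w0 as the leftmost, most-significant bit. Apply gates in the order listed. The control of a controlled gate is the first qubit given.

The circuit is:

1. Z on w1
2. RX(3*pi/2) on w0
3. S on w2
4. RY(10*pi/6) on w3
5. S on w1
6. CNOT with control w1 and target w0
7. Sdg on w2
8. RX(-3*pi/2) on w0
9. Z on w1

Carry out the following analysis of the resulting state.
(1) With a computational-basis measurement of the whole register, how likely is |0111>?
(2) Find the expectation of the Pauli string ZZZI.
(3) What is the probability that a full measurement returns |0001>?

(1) The probability of measuring |0111> is 0.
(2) The observable ZZZI averages to 1.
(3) Outcome |0001> occurs with probability 1/4.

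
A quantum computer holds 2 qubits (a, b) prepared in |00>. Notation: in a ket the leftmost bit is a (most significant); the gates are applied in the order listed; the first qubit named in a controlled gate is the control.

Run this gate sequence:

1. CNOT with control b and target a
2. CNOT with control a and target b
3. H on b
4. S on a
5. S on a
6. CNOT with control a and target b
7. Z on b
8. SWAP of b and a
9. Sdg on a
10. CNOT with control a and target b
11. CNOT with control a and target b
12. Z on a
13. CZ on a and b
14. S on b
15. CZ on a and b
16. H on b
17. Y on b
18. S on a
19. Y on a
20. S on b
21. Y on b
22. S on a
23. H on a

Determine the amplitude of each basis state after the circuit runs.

After the circuit, the state carries amplitude sqrt(2)*(1 - I)/4 on |00>, sqrt(2)*(-1 - I)/4 on |01>, sqrt(2)*(1 + I)/4 on |10>, sqrt(2)*(1 - I)/4 on |11>.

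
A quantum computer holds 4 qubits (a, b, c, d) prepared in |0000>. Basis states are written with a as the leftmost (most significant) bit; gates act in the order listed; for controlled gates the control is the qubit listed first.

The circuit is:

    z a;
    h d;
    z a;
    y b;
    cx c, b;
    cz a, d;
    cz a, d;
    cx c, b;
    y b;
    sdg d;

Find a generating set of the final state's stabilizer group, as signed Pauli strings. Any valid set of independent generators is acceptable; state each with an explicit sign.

The final state is stabilized by the group generated by -IIIY, +ZIII, +IZII, +IIZI; other independent generating sets are equally valid. Key observation: the block from step 4 through step 9 cancels to the identity and can be dropped.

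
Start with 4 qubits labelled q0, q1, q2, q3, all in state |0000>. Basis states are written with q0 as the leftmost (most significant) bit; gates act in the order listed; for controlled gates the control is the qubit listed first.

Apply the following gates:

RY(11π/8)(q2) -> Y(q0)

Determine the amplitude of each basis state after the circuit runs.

The final amplitudes are -I*cos(5*pi/16) on |1000>, I*sin(5*pi/16) on |1010>, and 0 on every other basis state.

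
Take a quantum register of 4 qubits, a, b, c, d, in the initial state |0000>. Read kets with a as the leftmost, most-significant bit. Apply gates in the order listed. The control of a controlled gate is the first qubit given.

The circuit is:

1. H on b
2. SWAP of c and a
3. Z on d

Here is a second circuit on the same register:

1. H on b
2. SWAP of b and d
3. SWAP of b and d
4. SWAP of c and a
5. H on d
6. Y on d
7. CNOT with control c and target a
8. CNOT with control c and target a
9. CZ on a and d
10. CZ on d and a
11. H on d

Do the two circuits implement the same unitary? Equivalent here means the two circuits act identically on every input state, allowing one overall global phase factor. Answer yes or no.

No — the two circuits implement different unitaries, even allowing a global phase.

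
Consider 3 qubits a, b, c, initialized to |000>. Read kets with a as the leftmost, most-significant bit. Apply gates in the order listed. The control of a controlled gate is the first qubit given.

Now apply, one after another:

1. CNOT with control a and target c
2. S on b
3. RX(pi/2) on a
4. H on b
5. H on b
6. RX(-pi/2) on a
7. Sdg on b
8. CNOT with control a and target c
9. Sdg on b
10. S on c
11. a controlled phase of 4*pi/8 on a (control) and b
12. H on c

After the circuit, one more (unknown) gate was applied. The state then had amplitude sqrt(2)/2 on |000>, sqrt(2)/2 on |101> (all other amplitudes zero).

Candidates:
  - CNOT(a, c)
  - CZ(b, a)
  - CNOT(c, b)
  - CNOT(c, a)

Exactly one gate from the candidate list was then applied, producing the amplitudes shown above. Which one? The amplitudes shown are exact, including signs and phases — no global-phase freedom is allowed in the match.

It was CNOT(c, a) that produced the state shown.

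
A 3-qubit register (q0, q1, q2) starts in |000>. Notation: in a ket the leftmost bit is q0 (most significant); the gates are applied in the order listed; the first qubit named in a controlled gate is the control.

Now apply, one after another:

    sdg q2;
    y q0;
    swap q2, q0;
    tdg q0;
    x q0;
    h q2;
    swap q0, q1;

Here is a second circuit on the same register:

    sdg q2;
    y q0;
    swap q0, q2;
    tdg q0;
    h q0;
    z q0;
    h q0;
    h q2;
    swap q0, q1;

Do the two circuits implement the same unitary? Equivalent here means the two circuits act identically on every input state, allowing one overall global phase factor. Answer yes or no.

Yes, they are equivalent — the unitaries differ by at most a global phase.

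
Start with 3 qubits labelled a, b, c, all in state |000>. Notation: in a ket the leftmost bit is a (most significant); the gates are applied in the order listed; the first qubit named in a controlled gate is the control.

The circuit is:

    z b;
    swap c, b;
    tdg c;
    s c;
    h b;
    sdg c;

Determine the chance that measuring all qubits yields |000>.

The probability of measuring |000> is 1/2.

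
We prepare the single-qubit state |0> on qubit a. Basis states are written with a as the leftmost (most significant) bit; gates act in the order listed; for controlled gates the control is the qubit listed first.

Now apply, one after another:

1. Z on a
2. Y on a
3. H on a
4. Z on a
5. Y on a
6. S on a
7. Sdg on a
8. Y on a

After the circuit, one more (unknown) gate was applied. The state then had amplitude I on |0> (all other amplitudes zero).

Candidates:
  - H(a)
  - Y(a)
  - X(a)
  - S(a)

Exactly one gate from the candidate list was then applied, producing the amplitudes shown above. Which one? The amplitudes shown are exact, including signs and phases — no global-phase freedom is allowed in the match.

It was H(a) that produced the state shown. Key observation: gates 5-8 undo each other exactly, leaving only the rest of the circuit to track.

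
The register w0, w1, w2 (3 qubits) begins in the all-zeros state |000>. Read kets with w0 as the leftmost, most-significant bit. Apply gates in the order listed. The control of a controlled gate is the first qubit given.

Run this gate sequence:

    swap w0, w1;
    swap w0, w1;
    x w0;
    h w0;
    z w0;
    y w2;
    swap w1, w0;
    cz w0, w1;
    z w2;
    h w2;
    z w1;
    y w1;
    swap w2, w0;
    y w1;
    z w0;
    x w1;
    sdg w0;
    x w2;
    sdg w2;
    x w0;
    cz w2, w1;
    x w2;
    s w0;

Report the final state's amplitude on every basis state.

The final amplitudes are -I/2 on |000>, 0 on |001>, -I/2 on |010>, 0 on |011>, I/2 on |100>, 0 on |101>, I/2 on |110>, 0 on |111>.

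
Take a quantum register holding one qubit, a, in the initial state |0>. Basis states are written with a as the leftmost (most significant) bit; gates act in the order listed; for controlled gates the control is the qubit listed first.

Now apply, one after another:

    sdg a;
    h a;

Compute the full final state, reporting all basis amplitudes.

The final amplitudes are sqrt(2)/2 on |0>, sqrt(2)/2 on |1>.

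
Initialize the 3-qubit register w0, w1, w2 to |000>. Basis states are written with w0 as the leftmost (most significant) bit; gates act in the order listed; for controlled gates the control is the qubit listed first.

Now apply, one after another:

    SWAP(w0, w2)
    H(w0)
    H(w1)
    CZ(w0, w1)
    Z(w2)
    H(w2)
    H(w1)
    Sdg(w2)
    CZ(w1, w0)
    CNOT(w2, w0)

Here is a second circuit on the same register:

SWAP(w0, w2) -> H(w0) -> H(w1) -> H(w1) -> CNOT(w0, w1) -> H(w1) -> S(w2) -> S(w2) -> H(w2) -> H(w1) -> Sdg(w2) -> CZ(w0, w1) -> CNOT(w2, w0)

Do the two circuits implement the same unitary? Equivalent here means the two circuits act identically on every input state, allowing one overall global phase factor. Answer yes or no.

Yes: on every input state the two circuits agree up to one overall phase factor.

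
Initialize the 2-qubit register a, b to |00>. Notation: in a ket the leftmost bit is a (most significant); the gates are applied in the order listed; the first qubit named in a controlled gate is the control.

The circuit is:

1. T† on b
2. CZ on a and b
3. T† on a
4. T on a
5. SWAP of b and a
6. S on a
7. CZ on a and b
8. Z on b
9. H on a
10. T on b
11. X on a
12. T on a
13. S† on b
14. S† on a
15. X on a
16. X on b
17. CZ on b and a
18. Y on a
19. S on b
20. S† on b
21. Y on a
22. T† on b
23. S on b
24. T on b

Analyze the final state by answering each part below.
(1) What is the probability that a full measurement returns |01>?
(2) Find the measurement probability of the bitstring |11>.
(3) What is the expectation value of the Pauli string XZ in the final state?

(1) The probability of measuring |01> is 1/2. Key observation: gates 18-21 undo each other exactly, leaving only the rest of the circuit to track.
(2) Outcome |11> occurs with probability 1/2.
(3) In the final state, XZ has expectation sqrt(2)/2.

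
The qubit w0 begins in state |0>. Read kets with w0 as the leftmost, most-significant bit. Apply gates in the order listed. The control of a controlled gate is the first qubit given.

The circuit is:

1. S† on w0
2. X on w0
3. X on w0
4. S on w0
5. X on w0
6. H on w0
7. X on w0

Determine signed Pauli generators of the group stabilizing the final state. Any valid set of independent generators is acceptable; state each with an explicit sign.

One valid set of independent stabilizer generators is -X (any independent generating set of the same group is equally correct).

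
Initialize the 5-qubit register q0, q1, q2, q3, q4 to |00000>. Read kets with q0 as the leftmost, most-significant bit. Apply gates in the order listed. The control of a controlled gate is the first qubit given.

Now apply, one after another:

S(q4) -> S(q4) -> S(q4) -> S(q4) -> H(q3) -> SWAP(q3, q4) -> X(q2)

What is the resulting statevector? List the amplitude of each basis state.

After the circuit, the state carries amplitude sqrt(2)/2 on |00100>, sqrt(2)/2 on |00101>, and 0 on every other basis state. Key observation: gates 1-4 undo each other exactly, leaving only the rest of the circuit to track.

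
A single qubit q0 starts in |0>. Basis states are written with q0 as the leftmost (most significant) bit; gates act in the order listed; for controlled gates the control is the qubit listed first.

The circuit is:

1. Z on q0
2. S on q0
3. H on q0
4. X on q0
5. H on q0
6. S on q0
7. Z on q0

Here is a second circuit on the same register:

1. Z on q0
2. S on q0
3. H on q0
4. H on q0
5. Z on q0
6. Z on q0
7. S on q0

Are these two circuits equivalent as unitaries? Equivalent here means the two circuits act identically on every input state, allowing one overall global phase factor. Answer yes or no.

Yes, they are equivalent — the unitaries differ by at most a global phase.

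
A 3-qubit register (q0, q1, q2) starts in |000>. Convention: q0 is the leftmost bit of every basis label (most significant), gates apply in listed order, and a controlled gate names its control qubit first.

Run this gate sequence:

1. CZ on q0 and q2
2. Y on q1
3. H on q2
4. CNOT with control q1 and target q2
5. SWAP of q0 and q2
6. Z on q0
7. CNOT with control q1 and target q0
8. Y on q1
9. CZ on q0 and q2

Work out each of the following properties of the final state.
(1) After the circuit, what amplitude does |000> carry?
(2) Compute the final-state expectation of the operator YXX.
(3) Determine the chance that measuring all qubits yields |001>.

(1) The amplitude on |000> is -sqrt(2)/2.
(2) The expectation value of YXX is 0.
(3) The probability of measuring |001> is 0.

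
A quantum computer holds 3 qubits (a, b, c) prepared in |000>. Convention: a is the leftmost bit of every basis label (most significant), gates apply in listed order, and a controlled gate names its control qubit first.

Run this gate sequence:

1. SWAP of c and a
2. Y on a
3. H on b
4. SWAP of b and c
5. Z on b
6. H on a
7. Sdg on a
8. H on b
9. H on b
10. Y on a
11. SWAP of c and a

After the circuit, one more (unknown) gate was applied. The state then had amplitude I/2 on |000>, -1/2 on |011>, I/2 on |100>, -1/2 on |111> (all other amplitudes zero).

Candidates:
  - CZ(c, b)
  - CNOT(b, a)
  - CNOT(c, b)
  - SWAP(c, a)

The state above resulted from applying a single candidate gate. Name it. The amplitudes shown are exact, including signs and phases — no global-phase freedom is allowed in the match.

The applied gate was CNOT(c, b).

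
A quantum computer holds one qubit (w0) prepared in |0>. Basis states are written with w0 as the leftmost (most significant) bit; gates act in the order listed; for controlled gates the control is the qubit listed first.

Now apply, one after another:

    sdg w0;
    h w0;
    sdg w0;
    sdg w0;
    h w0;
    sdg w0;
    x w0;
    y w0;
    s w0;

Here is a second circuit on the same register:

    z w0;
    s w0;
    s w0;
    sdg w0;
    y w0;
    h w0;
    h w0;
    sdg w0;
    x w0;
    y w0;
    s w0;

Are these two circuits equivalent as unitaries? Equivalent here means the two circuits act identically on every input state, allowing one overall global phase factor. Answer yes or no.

No, they are not equivalent — no single phase factor reconciles the two unitaries.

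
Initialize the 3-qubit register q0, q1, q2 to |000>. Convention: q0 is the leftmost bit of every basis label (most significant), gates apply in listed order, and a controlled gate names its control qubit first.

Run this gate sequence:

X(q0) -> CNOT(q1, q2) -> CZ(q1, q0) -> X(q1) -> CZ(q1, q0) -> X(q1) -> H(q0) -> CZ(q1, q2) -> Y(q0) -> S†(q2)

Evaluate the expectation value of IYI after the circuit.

The expectation value of IYI is 0.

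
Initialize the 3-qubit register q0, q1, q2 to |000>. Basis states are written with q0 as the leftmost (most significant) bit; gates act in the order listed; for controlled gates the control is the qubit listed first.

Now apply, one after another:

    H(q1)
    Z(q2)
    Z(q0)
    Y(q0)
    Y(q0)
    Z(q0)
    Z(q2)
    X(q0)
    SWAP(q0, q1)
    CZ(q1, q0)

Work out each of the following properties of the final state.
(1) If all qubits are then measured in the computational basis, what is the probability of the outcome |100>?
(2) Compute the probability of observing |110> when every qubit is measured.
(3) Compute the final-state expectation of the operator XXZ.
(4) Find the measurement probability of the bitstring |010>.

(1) The probability of measuring |100> is 0. Key observation: the block from step 2 through step 7 cancels to the identity and can be dropped.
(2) Outcome |110> occurs with probability 1/2.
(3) In the final state, XXZ has expectation 0.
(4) Outcome |010> occurs with probability 1/2.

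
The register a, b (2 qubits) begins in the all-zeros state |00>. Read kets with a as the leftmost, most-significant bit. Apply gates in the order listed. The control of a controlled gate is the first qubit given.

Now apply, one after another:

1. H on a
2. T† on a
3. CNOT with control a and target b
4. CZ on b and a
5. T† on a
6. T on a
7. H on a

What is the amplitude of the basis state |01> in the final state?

|01> carries amplitude exp(3*I*pi/4)/2 in the final state.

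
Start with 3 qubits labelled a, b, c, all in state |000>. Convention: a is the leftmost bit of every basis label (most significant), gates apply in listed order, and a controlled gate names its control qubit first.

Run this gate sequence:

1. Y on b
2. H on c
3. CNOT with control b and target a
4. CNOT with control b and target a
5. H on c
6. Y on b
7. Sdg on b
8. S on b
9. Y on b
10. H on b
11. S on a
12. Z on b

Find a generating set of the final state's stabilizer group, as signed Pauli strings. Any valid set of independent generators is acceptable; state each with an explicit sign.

The stabilizer group can be generated by +IXI, +ZII, +IIZ, among other valid generating sets. Key observation: the block from step 1 through step 6 cancels to the identity and can be dropped.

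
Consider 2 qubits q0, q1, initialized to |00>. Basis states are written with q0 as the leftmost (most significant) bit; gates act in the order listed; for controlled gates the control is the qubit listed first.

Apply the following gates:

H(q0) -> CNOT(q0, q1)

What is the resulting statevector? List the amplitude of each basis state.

The final amplitudes are sqrt(2)/2 on |00>, 0 on |01>, 0 on |10>, sqrt(2)/2 on |11>.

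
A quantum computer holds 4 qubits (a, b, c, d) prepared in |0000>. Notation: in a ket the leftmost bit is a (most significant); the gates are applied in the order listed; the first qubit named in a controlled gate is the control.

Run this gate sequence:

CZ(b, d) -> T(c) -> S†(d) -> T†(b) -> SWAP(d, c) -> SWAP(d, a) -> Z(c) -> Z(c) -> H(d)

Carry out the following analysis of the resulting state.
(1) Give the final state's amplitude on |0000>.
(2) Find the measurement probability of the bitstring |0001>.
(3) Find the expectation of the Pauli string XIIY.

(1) The amplitude on |0000> is sqrt(2)/2.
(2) Outcome |0001> occurs with probability 1/2.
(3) In the final state, XIIY has expectation 0.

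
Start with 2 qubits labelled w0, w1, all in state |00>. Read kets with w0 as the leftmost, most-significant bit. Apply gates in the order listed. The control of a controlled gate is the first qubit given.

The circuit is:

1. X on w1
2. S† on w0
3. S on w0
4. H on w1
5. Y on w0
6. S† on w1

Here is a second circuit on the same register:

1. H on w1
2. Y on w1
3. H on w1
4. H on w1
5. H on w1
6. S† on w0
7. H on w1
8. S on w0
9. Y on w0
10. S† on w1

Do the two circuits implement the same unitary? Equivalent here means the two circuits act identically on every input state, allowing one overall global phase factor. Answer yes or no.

No, they are not equivalent — no single phase factor reconciles the two unitaries.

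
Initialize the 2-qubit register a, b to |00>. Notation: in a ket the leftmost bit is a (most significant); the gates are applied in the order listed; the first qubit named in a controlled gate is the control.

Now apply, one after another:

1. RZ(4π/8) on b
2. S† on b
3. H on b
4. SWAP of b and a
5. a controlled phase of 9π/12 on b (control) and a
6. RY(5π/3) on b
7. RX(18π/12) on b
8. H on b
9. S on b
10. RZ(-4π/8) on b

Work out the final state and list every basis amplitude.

After the circuit, the state carries amplitude I*(1 - I)*(-sqrt(2) + sqrt(6))/8 on |00>, (1 - I)*(sqrt(2) + sqrt(6))/8 on |01>, I*(1 - I)*(-sqrt(2) + sqrt(6))/8 on |10>, (1 - I)*(sqrt(2) + sqrt(6))/8 on |11>.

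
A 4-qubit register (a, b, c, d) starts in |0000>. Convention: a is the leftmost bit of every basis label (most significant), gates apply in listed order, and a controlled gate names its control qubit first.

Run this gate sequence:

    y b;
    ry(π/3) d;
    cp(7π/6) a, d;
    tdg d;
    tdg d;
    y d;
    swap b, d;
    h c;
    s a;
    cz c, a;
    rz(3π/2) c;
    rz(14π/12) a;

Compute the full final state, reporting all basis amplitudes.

After the circuit, the state carries amplitude sqrt(2)*exp(I*pi/6)/4 on |0001>, -sqrt(2)*exp(2*I*pi/3)/4 on |0011>, -sqrt(6)*exp(2*I*pi/3)/4 on |0101>, -sqrt(6)*exp(I*pi/6)/4 on |0111>, and 0 on every other basis state.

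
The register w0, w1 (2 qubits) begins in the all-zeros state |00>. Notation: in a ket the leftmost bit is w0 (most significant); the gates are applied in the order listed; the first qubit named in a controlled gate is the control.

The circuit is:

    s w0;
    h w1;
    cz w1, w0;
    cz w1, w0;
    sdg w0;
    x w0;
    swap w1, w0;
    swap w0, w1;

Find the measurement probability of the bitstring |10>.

The probability of measuring |10> is 1/2. Key observation: the block from step 3 through step 4 cancels to the identity and can be dropped.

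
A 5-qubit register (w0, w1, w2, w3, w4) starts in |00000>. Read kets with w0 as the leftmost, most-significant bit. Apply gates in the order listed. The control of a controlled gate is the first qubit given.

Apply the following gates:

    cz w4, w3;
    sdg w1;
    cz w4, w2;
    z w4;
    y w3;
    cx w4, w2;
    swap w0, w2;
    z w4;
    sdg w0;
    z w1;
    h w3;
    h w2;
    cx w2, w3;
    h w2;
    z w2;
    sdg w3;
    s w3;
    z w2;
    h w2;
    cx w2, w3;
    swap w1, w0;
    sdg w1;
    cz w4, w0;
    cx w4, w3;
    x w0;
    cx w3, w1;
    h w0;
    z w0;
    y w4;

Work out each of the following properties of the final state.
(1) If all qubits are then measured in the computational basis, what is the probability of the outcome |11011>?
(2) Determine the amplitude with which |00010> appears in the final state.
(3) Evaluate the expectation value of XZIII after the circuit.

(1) The probability of measuring |11011> is 1/8. Key observation: gates 13-20 undo each other exactly, leaving only the rest of the circuit to track.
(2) The final state's coefficient on |00010> equals 0.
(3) The expectation value of XZIII is 0.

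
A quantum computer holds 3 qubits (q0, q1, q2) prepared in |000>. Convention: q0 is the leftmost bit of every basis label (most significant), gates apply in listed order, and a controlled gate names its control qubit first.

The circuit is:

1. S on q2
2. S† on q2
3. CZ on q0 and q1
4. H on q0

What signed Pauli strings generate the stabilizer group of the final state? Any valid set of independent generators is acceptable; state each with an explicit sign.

The final state is stabilized by the group generated by +XII, +IZI, +IIZ; other independent generating sets are equally valid. Key observation: the block from step 1 through step 2 cancels to the identity and can be dropped.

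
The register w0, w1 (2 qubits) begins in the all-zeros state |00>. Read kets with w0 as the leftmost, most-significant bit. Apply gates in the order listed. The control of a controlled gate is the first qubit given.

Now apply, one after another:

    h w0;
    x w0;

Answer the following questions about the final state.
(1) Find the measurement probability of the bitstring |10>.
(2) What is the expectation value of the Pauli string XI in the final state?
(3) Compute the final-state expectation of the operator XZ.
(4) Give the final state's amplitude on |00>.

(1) The probability of measuring |10> is 1/2.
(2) In the final state, XI has expectation 1.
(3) In the final state, XZ has expectation 1.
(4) The amplitude on |00> is sqrt(2)/2.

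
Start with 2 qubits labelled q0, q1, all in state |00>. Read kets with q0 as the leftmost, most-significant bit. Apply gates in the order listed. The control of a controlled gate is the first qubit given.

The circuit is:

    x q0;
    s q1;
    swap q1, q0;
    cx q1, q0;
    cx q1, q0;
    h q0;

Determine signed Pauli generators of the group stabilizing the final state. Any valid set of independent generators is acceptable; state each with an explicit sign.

One valid set of independent stabilizer generators is +XI, -IZ (any independent generating set of the same group is equally correct). Key observation: gates 4-5 undo each other exactly, leaving only the rest of the circuit to track.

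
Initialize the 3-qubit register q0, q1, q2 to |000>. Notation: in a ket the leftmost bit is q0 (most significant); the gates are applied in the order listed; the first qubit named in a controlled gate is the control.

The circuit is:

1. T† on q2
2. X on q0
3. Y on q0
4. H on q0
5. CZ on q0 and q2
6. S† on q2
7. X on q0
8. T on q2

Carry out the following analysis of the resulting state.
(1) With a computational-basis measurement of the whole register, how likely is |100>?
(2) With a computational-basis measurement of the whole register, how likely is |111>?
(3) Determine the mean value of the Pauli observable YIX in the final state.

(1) Outcome |100> occurs with probability 1/2.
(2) A full measurement returns |111> with probability 0.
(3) In the final state, YIX has expectation 0.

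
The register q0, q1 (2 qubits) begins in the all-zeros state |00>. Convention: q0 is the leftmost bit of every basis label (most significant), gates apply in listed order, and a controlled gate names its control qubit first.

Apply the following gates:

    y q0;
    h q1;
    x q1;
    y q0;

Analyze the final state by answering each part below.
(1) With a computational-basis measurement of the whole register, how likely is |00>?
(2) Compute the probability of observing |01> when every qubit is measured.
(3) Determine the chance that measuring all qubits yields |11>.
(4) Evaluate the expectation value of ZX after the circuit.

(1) A full measurement returns |00> with probability 1/2.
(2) Outcome |01> occurs with probability 1/2.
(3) The probability of measuring |11> is 0.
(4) In the final state, ZX has expectation 1.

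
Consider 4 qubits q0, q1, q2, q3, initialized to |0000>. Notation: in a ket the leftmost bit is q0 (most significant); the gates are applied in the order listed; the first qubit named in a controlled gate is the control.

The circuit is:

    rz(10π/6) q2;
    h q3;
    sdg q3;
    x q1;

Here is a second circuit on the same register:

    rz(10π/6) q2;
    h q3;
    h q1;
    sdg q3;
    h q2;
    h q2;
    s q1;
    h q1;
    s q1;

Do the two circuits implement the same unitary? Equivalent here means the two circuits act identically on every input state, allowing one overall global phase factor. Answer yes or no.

No — the two circuits implement different unitaries, even allowing a global phase.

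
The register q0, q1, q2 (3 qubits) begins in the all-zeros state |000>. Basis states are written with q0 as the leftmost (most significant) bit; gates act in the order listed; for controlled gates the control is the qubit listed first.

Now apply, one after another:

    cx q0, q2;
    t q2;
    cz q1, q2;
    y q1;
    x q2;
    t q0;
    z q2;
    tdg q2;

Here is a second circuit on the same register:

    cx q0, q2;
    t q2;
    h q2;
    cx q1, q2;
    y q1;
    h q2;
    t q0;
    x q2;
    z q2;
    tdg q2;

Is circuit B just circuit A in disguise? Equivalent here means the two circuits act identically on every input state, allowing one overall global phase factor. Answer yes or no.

Yes — the two circuits implement the same unitary up to a global phase.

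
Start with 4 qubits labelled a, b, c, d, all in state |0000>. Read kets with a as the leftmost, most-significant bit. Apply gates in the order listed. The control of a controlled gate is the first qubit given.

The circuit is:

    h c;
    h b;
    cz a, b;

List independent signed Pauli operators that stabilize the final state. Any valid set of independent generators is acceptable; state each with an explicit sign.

One valid set of independent stabilizer generators is +IXII, +IIXI, +ZIII, +IIIZ (any independent generating set of the same group is equally correct).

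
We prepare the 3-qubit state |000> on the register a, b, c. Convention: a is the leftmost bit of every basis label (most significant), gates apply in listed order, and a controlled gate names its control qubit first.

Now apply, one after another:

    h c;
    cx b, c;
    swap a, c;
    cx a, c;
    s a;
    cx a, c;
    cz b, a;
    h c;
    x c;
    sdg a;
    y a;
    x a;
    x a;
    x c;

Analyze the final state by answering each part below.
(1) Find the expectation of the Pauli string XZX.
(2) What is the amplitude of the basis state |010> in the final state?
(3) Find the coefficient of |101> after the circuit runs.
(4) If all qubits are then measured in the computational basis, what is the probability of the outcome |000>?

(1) The observable XZX averages to -1. Key observation: gates 12-13 undo each other exactly, leaving only the rest of the circuit to track.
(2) The amplitude on |010> is 0.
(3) |101> carries amplitude I/2 in the final state.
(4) A full measurement returns |000> with probability 1/4.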